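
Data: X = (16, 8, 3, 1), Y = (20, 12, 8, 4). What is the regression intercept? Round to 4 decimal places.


a = ybar - b*xbar, where b = sum((xi-xbar)(yi-ybar)) / sum((xi-xbar)^2)
n = 4, xbar = 28/4 = 7, ybar = 44/4 = 11
Sxy = sum((xi-xbar)(yi-ybar)) = 136
Sxx = sum((xi-xbar)^2) = 134
b = Sxy / Sxx = 68/67 ≈ 1.014925
a = 11 - 1.014925 * 7 = 261/67 ≈ 3.895522

3.8955


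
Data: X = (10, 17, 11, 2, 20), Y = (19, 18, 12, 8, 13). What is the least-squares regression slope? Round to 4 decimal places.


b = sum((xi-xbar)(yi-ybar)) / sum((xi-xbar)^2)
n = 5, xbar = 60/5 = 12, ybar = 70/5 = 14
Sxy = sum((xi-xbar)(yi-ybar)) = 64
Sxx = sum((xi-xbar)^2) = 194
b = Sxy / Sxx = 32/97 ≈ 0.329897

0.3299


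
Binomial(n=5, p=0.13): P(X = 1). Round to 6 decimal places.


P = C(n,k) * p^k * (1-p)^(n-k)
C(5,1) = 5
p^k = 0.13^1 = 0.13
(1-p)^(n-k) = 0.87^4 ≈ 0.5728976
P = 5 * 0.13 * 0.5728976 ≈ 0.372383

0.372383


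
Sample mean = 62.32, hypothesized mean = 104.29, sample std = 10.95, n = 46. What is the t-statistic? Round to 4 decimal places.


t = (xbar - mu0) / (s/sqrt(n))
xbar - mu0 = 62.32 - 104.29 = -41.97
sqrt(46) ≈ 6.78232998
s/sqrt(n) = 10.95 / 6.78232998 ≈ 1.61448942
t = -41.97 / 1.61448942 ≈ -25.995835

-25.9958


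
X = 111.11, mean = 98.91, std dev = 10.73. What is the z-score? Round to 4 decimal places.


z = (X - mu) / sigma
X - mu = 111.11 - 98.91 = 12.2
z = 12.2 / 10.73 = 1220/1073 ≈ 1.136999

1.1370


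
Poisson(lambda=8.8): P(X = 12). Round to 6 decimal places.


P = e^(-lam) * lam^k / k!
e^(-8.8) ≈ 0.0001507331
lam^k = 8.8^12 ≈ 215671155821.681003
k! = 12! = 479001600
P = 0.0001507331 * 215671155821.681003 / 479001600 ≈ 0.067868

0.067868


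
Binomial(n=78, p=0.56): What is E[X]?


E[X] = n*p = 78 * 0.56 = 43.68

43.68


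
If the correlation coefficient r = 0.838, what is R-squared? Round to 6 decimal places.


R^2 = r^2 = (0.838)^2 = 0.702244

0.702244


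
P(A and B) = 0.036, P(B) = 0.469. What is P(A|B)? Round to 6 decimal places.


P(A|B) = P(A and B) / P(B) = 0.036 / 0.469 = 36/469 ≈ 0.07675906

0.076759


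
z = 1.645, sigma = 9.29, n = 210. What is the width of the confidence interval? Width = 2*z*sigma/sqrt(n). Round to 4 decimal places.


width = 2*z*sigma/sqrt(n)
2*z*sigma = 2 * 1.645 * 9.29 = 30.5641
sqrt(210) ≈ 14.491377
width = 30.5641 / 14.491377 ≈ 2.109123

2.1091


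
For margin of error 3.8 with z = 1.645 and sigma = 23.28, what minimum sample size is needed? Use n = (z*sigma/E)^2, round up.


z*sigma/E = 1.645 * 23.28 / 3.8 = 95739/9500 ≈ 10.077789
(z*sigma/E)^2 ≈ 101.561841
round up: n = 102

102


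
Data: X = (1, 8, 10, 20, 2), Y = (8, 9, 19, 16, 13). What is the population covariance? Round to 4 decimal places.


Cov = (1/n)*sum((xi-xbar)(yi-ybar))
n = 5, xbar = 41/5 = 8.2, ybar = 65/5 = 13
sum((xi-xbar)(yi-ybar)) = 83
Cov = 83 / 5 = 16.6

16.6000


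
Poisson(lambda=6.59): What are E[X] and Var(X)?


E[X] = Var(X) = lambda = 6.59

6.59, 6.59


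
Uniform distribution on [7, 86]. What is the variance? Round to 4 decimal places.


Var = (b-a)^2 / 12
(b-a)^2 = (86 - 7)^2 = 6241
Var = 6241/12 ≈ 520.083333

520.0833


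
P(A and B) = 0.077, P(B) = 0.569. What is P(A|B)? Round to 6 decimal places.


P(A|B) = P(A and B) / P(B) = 0.077 / 0.569 = 77/569 ≈ 0.13532513

0.135325


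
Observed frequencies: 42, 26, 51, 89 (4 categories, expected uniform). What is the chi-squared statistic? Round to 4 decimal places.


chi2 = sum((O-E)^2/E), E = total/4
total = 208, E = 208/4 = 52
(42 - 52)^2 / 52 = 100 / 52 = 25/13 ≈ 1.923077
(26 - 52)^2 / 52 = 676 / 52 = 13
(51 - 52)^2 / 52 = 1 / 52 = 1/52 ≈ 0.019231
(89 - 52)^2 / 52 = 1369 / 52 = 1369/52 ≈ 26.326923
chi2 = 1073/26 ≈ 41.269231

41.2692


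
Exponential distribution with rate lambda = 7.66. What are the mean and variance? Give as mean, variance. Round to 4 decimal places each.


mean = 1/lam, var = 1/lam^2
mean = 1 / 7.66 = 50/383 ≈ 0.130548
lam^2 = 7.66^2 = 58.6756
var = 1 / 58.6756 ≈ 0.017043

0.1305, 0.0170


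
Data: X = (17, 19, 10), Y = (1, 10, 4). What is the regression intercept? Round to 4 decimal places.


a = ybar - b*xbar, where b = sum((xi-xbar)(yi-ybar)) / sum((xi-xbar)^2)
n = 3, xbar = 46/3 ≈ 15.333333, ybar = 15/3 = 5
Sxy = sum((xi-xbar)(yi-ybar)) = 17
Sxx = sum((xi-xbar)^2) = 134/3 ≈ 44.666667
b = Sxy / Sxx = 51/134 ≈ 0.380597
a = 5 - 0.380597 * 15.333333 = -56/67 ≈ -0.835821

-0.8358


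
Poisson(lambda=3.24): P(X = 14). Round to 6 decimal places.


P = e^(-lam) * lam^k / k!
e^(-3.24) ≈ 0.03916390
lam^k = 3.24^14 ≈ 14048506.051822
k! = 14! = 87178291200
P = 0.03916390 * 14048506.051822 / 87178291200 ≈ 0.000006

0.000006


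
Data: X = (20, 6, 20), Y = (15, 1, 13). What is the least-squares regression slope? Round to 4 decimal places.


b = sum((xi-xbar)(yi-ybar)) / sum((xi-xbar)^2)
n = 3, xbar = 46/3 ≈ 15.333333, ybar = 29/3 ≈ 9.666667
Sxy = sum((xi-xbar)(yi-ybar)) = 364/3 ≈ 121.333333
Sxx = sum((xi-xbar)^2) = 392/3 ≈ 130.666667
b = Sxy / Sxx = 13/14 ≈ 0.928571

0.9286


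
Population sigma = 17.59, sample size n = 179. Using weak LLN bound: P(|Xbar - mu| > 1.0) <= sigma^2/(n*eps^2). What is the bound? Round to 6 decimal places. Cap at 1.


bound = min(1, sigma^2/(n*eps^2))
sigma^2 = 17.59^2 = 309.4081
n*eps^2 = 179 * 1.0^2 = 179 * 1 = 179
sigma^2/(n*eps^2) = 309.4081 / 179 ≈ 1.72853687
this exceeds 1, so the bound is capped at 1

1.000000


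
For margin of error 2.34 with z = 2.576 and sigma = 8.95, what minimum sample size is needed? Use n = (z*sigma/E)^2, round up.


z*sigma/E = 2.576 * 8.95 / 2.34 = 28819/2925 ≈ 9.852650
(z*sigma/E)^2 ≈ 97.074704
round up: n = 98

98


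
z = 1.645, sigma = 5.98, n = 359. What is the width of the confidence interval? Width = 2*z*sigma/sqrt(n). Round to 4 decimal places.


width = 2*z*sigma/sqrt(n)
2*z*sigma = 2 * 1.645 * 5.98 = 19.6742
sqrt(359) ≈ 18.947295
width = 19.6742 / 18.947295 ≈ 1.038365

1.0384


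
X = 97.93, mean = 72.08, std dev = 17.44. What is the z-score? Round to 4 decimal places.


z = (X - mu) / sigma
X - mu = 97.93 - 72.08 = 25.85
z = 25.85 / 17.44 = 2585/1744 ≈ 1.482225

1.4822


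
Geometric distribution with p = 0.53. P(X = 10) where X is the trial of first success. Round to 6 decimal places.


P = (1-p)^(k-1) * p
(1-p)^(k-1) = 0.47^9 ≈ 0.001119130
P = 0.001119130 * 0.53 ≈ 0.0005931392

0.000593


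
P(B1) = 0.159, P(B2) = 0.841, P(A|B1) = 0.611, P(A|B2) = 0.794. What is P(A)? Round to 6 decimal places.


P(A) = P(A|B1)*P(B1) + P(A|B2)*P(B2)
P(A|B1)*P(B1) = 0.611 * 0.159 = 0.097149
P(A|B2)*P(B2) = 0.794 * 0.841 = 0.667754
P(A) = 0.097149 + 0.667754 = 0.764903

0.764903


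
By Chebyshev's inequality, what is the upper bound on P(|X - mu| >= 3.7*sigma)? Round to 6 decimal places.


P <= 1/k^2
k^2 = 3.7^2 = 13.69
1/k^2 = 1 / 13.69 = 100/1369 ≈ 0.07304602

0.073046


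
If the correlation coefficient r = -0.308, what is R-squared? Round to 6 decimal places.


R^2 = r^2 = (-0.308)^2 = 0.094864

0.094864


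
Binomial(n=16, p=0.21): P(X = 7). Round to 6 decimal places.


P = C(n,k) * p^k * (1-p)^(n-k)
C(16,7) = 11440
p^k = 0.21^7 ≈ 0.00001801089
(1-p)^(n-k) = 0.79^9 ≈ 0.1198516
P = 11440 * 0.00001801089 * 0.1198516 ≈ 0.024695

0.024695


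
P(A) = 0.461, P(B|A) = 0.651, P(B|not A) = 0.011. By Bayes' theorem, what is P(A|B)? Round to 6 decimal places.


P(A|B) = P(B|A)*P(A) / P(B), P(B) = P(B|A)*P(A) + P(B|not A)*P(not A)
P(B|A)*P(A) = 0.651 * 0.461 = 0.300111
P(B|not A)*P(not A) = 0.011 * 0.539 = 0.005929
P(B) = 0.300111 + 0.005929 = 0.30604
P(A|B) = 0.300111 / 0.30604 ≈ 0.98062672

0.980627


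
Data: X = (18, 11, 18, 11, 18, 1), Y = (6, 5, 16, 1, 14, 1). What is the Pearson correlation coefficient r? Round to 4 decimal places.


r = sum((xi-xbar)(yi-ybar)) / sqrt(sum((xi-xbar)^2) * sum((yi-ybar)^2))
n = 6, xbar = 77/6 ≈ 12.833333, ybar = 43/6 ≈ 7.166667
Sxy = sum((xi-xbar)(yi-ybar)) = 979/6 ≈ 163.166667
Sxx = sum((xi-xbar)^2) = 1361/6 ≈ 226.833333
Syy = sum((yi-ybar)^2) = 1241/6 ≈ 206.833333
sqrt(Sxx*Syy) ≈ 216.602619
r = Sxy / sqrt(Sxx*Syy) = 163.166667 / 216.602619 ≈ 0.753300

0.7533


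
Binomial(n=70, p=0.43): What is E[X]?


E[X] = n*p = 70 * 0.43 = 30.1

30.1


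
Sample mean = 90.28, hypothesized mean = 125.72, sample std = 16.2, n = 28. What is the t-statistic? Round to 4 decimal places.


t = (xbar - mu0) / (s/sqrt(n))
xbar - mu0 = 90.28 - 125.72 = -35.44
sqrt(28) ≈ 5.29150262
s/sqrt(n) = 16.2 / 5.29150262 ≈ 3.06151223
t = -35.44 / 3.06151223 ≈ -11.575979

-11.5760


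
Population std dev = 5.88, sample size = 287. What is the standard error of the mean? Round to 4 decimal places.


SE = sigma / sqrt(n)
sqrt(287) ≈ 16.941074
SE = 5.88 / 16.941074 ≈ 0.347085

0.3471


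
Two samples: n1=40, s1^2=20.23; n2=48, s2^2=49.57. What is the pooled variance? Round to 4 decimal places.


sp^2 = ((n1-1)*s1^2 + (n2-1)*s2^2)/(n1+n2-2)
(n1-1)*s1^2 = 39 * 20.23 = 788.97
(n2-1)*s2^2 = 47 * 49.57 = 2329.79
numerator = 788.97 + 2329.79 = 3118.76
n1+n2-2 = 86
sp^2 = 3118.76 / 86 = 77969/2150 ≈ 36.264651

36.2647


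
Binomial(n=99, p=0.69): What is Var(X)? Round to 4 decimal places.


Var = n*p*(1-p) = 99 * 0.69 * 0.31 = 21.1761

21.1761


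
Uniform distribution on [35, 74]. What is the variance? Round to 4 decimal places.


Var = (b-a)^2 / 12
(b-a)^2 = (74 - 35)^2 = 1521
Var = 1521/12 = 126.75

126.7500


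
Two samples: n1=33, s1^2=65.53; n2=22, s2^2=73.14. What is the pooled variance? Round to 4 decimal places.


sp^2 = ((n1-1)*s1^2 + (n2-1)*s2^2)/(n1+n2-2)
(n1-1)*s1^2 = 32 * 65.53 = 2096.96
(n2-1)*s2^2 = 21 * 73.14 = 1535.94
numerator = 2096.96 + 1535.94 = 3632.9
n1+n2-2 = 53
sp^2 = 3632.9 / 53 = 36329/530 ≈ 68.545283

68.5453


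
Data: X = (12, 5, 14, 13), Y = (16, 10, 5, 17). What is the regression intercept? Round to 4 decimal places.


a = ybar - b*xbar, where b = sum((xi-xbar)(yi-ybar)) / sum((xi-xbar)^2)
n = 4, xbar = 44/4 = 11, ybar = 48/4 = 12
Sxy = sum((xi-xbar)(yi-ybar)) = 5
Sxx = sum((xi-xbar)^2) = 50
b = Sxy / Sxx = 0.1
a = 12 - 0.1 * 11 = 10.9

10.9000


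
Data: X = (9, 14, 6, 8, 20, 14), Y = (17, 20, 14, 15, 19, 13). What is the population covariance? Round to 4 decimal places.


Cov = (1/n)*sum((xi-xbar)(yi-ybar))
n = 6, xbar = 71/6 ≈ 11.833333, ybar = 98/6 = 49/3 ≈ 16.333333
sum((xi-xbar)(yi-ybar)) = 118/3 ≈ 39.333333
Cov = 39.333333 / 6 = 59/9 ≈ 6.555556

6.5556


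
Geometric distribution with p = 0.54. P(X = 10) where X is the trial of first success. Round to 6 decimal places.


P = (1-p)^(k-1) * p
(1-p)^(k-1) = 0.46^9 ≈ 0.0009221902
P = 0.0009221902 * 0.54 ≈ 0.0004979827

0.000498


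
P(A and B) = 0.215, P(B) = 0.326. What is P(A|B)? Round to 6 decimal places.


P(A|B) = P(A and B) / P(B) = 0.215 / 0.326 = 215/326 ≈ 0.65950920

0.659509


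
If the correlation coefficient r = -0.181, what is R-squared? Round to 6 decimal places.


R^2 = r^2 = (-0.181)^2 = 0.032761

0.032761


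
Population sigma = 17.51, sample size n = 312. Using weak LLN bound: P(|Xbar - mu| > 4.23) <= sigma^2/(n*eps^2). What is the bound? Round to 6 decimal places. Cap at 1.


bound = min(1, sigma^2/(n*eps^2))
sigma^2 = 17.51^2 = 306.6001
n*eps^2 = 312 * 4.23^2 = 312 * 17.8929 = 5582.5848
sigma^2/(n*eps^2) = 306.6001 / 5582.5848 ≈ 0.05492081

0.054921


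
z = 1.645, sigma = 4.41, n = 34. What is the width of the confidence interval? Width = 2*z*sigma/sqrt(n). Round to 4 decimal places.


width = 2*z*sigma/sqrt(n)
2*z*sigma = 2 * 1.645 * 4.41 = 14.5089
sqrt(34) ≈ 5.830952
width = 14.5089 / 5.830952 ≈ 2.488256

2.4883


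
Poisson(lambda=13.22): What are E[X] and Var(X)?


E[X] = Var(X) = lambda = 13.22

13.22, 13.22


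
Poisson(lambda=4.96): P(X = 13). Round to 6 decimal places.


P = e^(-lam) * lam^k / k!
e^(-4.96) ≈ 0.007012928
lam^k = 4.96^13 ≈ 1099668524.064753
k! = 13! = 6227020800
P = 0.007012928 * 1099668524.064753 / 6227020800 ≈ 0.001238

0.001238


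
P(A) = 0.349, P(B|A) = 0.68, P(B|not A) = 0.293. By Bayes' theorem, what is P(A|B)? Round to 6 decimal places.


P(A|B) = P(B|A)*P(A) / P(B), P(B) = P(B|A)*P(A) + P(B|not A)*P(not A)
P(B|A)*P(A) = 0.68 * 0.349 = 0.23732
P(B|not A)*P(not A) = 0.293 * 0.651 = 0.190743
P(B) = 0.23732 + 0.190743 = 0.428063
P(A|B) = 0.23732 / 0.428063 ≈ 0.55440438

0.554404


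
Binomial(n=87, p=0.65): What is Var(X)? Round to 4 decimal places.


Var = n*p*(1-p) = 87 * 0.65 * 0.35 = 19.7925

19.7925


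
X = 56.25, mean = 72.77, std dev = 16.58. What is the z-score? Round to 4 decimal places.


z = (X - mu) / sigma
X - mu = 56.25 - 72.77 = -16.52
z = -16.52 / 16.58 = -826/829 ≈ -0.996381

-0.9964


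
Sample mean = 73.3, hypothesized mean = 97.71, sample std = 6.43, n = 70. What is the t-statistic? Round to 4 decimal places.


t = (xbar - mu0) / (s/sqrt(n))
xbar - mu0 = 73.3 - 97.71 = -24.41
sqrt(70) ≈ 8.36660027
s/sqrt(n) = 6.43 / 8.36660027 ≈ 0.76853200
t = -24.41 / 0.76853200 ≈ -31.761853

-31.7619


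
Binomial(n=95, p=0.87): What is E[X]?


E[X] = n*p = 95 * 0.87 = 82.65

82.65


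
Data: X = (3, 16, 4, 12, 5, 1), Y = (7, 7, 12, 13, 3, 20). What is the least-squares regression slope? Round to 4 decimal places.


b = sum((xi-xbar)(yi-ybar)) / sum((xi-xbar)^2)
n = 6, xbar = 41/6 ≈ 6.833333, ybar = 62/6 = 31/3 ≈ 10.333333
Sxy = sum((xi-xbar)(yi-ybar)) = -155/3 ≈ -51.666667
Sxx = sum((xi-xbar)^2) = 1025/6 ≈ 170.833333
b = Sxy / Sxx = -62/205 ≈ -0.302439

-0.3024


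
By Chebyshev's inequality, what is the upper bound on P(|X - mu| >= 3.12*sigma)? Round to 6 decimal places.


P <= 1/k^2
k^2 = 3.12^2 = 9.7344
1/k^2 = 1 / 9.7344 = 625/6084 ≈ 0.10272847

0.102728


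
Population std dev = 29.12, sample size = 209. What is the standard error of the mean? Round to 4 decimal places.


SE = sigma / sqrt(n)
sqrt(209) ≈ 14.456832
SE = 29.12 / 14.456832 ≈ 2.014273

2.0143


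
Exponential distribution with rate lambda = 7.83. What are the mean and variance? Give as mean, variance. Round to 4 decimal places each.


mean = 1/lam, var = 1/lam^2
mean = 1 / 7.83 = 100/783 ≈ 0.127714
lam^2 = 7.83^2 = 61.3089
var = 1 / 61.3089 ≈ 0.016311

0.1277, 0.0163


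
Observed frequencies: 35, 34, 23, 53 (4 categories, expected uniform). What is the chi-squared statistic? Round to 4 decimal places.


chi2 = sum((O-E)^2/E), E = total/4
total = 145, E = 145/4 = 36.25
(35 - 36.25)^2 / 36.25 = 1.5625 / 36.25 = 5/116 ≈ 0.043103
(34 - 36.25)^2 / 36.25 = 5.0625 / 36.25 = 81/580 ≈ 0.139655
(23 - 36.25)^2 / 36.25 = 175.5625 / 36.25 = 2809/580 ≈ 4.843103
(53 - 36.25)^2 / 36.25 = 280.5625 / 36.25 = 4489/580 ≈ 7.739655
chi2 = 1851/145 ≈ 12.765517

12.7655


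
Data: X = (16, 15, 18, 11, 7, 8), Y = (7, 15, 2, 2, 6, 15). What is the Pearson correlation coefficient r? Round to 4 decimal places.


r = sum((xi-xbar)(yi-ybar)) / sqrt(sum((xi-xbar)^2) * sum((yi-ybar)^2))
n = 6, xbar = 75/6 = 12.5, ybar = 47/6 ≈ 7.833333
Sxy = sum((xi-xbar)(yi-ybar)) = -30.5
Sxx = sum((xi-xbar)^2) = 101.5
Syy = sum((yi-ybar)^2) = 1049/6 ≈ 174.833333
sqrt(Sxx*Syy) ≈ 133.212549
r = Sxy / sqrt(Sxx*Syy) = -30.5 / 133.212549 ≈ -0.228957

-0.2290


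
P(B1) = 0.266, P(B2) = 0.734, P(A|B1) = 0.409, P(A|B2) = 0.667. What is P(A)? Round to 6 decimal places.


P(A) = P(A|B1)*P(B1) + P(A|B2)*P(B2)
P(A|B1)*P(B1) = 0.409 * 0.266 = 0.108794
P(A|B2)*P(B2) = 0.667 * 0.734 = 0.489578
P(A) = 0.108794 + 0.489578 = 0.598372

0.598372


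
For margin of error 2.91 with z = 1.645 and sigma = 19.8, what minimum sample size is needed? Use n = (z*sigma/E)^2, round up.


z*sigma/E = 1.645 * 19.8 / 2.91 = 10857/970 ≈ 11.192784
(z*sigma/E)^2 ≈ 125.278403
round up: n = 126

126


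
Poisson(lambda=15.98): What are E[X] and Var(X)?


E[X] = Var(X) = lambda = 15.98

15.98, 15.98


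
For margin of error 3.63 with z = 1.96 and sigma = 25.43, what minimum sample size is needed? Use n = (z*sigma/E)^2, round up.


z*sigma/E = 1.96 * 25.43 / 3.63 = 124607/9075 ≈ 13.730799
(z*sigma/E)^2 ≈ 188.534838
round up: n = 189

189


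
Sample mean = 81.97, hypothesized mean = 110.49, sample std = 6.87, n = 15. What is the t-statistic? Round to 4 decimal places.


t = (xbar - mu0) / (s/sqrt(n))
xbar - mu0 = 81.97 - 110.49 = -28.52
sqrt(15) ≈ 3.87298335
s/sqrt(n) = 6.87 / 3.87298335 ≈ 1.77382637
t = -28.52 / 1.77382637 ≈ -16.078237

-16.0782


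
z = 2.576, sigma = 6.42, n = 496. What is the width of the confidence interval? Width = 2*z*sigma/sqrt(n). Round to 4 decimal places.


width = 2*z*sigma/sqrt(n)
2*z*sigma = 2 * 2.576 * 6.42 = 33.07584
sqrt(496) ≈ 22.271057
width = 33.07584 / 22.271057 ≈ 1.485149

1.4851


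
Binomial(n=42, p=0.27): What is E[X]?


E[X] = n*p = 42 * 0.27 = 11.34

11.34


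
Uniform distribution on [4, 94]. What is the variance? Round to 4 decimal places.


Var = (b-a)^2 / 12
(b-a)^2 = (94 - 4)^2 = 8100
Var = 8100/12 = 675

675.0000


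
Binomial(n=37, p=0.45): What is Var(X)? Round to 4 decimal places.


Var = n*p*(1-p) = 37 * 0.45 * 0.55 = 9.1575

9.1575


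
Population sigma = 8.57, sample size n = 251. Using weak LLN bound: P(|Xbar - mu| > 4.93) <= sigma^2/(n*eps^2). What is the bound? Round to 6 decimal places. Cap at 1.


bound = min(1, sigma^2/(n*eps^2))
sigma^2 = 8.57^2 = 73.4449
n*eps^2 = 251 * 4.93^2 = 251 * 24.3049 = 6100.5299
sigma^2/(n*eps^2) = 73.4449 / 6100.5299 ≈ 0.01203910

0.012039


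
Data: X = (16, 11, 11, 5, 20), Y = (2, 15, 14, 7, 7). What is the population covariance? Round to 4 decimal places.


Cov = (1/n)*sum((xi-xbar)(yi-ybar))
n = 5, xbar = 63/5 = 12.6, ybar = 45/5 = 9
sum((xi-xbar)(yi-ybar)) = -41
Cov = -41 / 5 = -8.2

-8.2000


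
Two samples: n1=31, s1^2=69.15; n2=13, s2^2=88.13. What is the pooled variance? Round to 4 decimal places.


sp^2 = ((n1-1)*s1^2 + (n2-1)*s2^2)/(n1+n2-2)
(n1-1)*s1^2 = 30 * 69.15 = 2074.5
(n2-1)*s2^2 = 12 * 88.13 = 1057.56
numerator = 2074.5 + 1057.56 = 3132.06
n1+n2-2 = 42
sp^2 = 3132.06 / 42 = 52201/700 ≈ 74.572857

74.5729


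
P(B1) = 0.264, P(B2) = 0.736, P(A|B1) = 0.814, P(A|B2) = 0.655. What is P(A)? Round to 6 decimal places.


P(A) = P(A|B1)*P(B1) + P(A|B2)*P(B2)
P(A|B1)*P(B1) = 0.814 * 0.264 = 0.214896
P(A|B2)*P(B2) = 0.655 * 0.736 = 0.48208
P(A) = 0.214896 + 0.48208 = 0.696976

0.696976


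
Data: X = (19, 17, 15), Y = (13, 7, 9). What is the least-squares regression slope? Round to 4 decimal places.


b = sum((xi-xbar)(yi-ybar)) / sum((xi-xbar)^2)
n = 3, xbar = 51/3 = 17, ybar = 29/3 ≈ 9.666667
Sxy = sum((xi-xbar)(yi-ybar)) = 8
Sxx = sum((xi-xbar)^2) = 8
b = Sxy / Sxx = 1

1.0000


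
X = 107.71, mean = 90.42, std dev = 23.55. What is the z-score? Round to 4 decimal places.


z = (X - mu) / sigma
X - mu = 107.71 - 90.42 = 17.29
z = 17.29 / 23.55 = 1729/2355 ≈ 0.734183

0.7342


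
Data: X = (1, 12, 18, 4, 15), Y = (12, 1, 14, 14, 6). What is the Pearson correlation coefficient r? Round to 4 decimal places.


r = sum((xi-xbar)(yi-ybar)) / sqrt(sum((xi-xbar)^2) * sum((yi-ybar)^2))
n = 5, xbar = 50/5 = 10, ybar = 47/5 = 9.4
Sxy = sum((xi-xbar)(yi-ybar)) = -48
Sxx = sum((xi-xbar)^2) = 210
Syy = sum((yi-ybar)^2) = 131.2
sqrt(Sxx*Syy) ≈ 165.987951
r = Sxy / sqrt(Sxx*Syy) = -48 / 165.987951 ≈ -0.289178

-0.2892


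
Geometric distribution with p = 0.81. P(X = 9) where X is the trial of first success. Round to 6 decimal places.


P = (1-p)^(k-1) * p
(1-p)^(k-1) = 0.19^8 ≈ 0.000001698356
P = 0.000001698356 * 0.81 ≈ 0.000001375669

0.000001


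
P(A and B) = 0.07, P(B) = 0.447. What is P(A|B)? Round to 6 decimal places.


P(A|B) = P(A and B) / P(B) = 0.07 / 0.447 = 70/447 ≈ 0.15659955

0.156600


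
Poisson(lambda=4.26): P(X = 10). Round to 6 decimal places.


P = e^(-lam) * lam^k / k!
e^(-4.26) ≈ 0.01412230
lam^k = 4.26^10 ≈ 1968321.294782
k! = 10! = 3628800
P = 0.01412230 * 1968321.294782 / 3628800 ≈ 0.007660

0.007660


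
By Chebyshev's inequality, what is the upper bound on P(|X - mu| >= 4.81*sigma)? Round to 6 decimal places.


P <= 1/k^2
k^2 = 4.81^2 = 23.1361
1/k^2 = 1 / 23.1361 ≈ 0.04322250

0.043222


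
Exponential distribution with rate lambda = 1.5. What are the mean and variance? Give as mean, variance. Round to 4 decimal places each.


mean = 1/lam, var = 1/lam^2
mean = 1 / 1.5 = 2/3 ≈ 0.666667
lam^2 = 1.5^2 = 2.25
var = 1 / 2.25 = 4/9 ≈ 0.444444

0.6667, 0.4444


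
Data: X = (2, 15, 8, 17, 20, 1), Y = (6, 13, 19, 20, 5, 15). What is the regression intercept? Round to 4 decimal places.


a = ybar - b*xbar, where b = sum((xi-xbar)(yi-ybar)) / sum((xi-xbar)^2)
n = 6, xbar = 63/6 = 10.5, ybar = 78/6 = 13
Sxy = sum((xi-xbar)(yi-ybar)) = -5
Sxx = sum((xi-xbar)^2) = 321.5
b = Sxy / Sxx = -10/643 ≈ -0.015552
a = 13 - (-0.015552) * 10.5 = 8464/643 ≈ 13.163297

13.1633


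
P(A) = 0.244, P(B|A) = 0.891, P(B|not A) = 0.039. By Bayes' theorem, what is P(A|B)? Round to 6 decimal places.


P(A|B) = P(B|A)*P(A) / P(B), P(B) = P(B|A)*P(A) + P(B|not A)*P(not A)
P(B|A)*P(A) = 0.891 * 0.244 = 0.217404
P(B|not A)*P(not A) = 0.039 * 0.756 = 0.029484
P(B) = 0.217404 + 0.029484 = 0.246888
P(A|B) = 0.217404 / 0.246888 = 671/762 ≈ 0.88057743

0.880577


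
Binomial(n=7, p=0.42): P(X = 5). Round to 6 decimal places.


P = C(n,k) * p^k * (1-p)^(n-k)
C(7,5) = 21
p^k = 0.42^5 ≈ 0.01306912
(1-p)^(n-k) = 0.58^2 = 0.3364
P = 21 * 0.01306912 * 0.3364 ≈ 0.092326

0.092326


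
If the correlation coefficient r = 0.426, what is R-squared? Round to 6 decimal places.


R^2 = r^2 = (0.426)^2 = 0.181476

0.181476


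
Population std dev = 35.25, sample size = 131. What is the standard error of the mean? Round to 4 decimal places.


SE = sigma / sqrt(n)
sqrt(131) ≈ 11.445523
SE = 35.25 / 11.445523 ≈ 3.079807

3.0798


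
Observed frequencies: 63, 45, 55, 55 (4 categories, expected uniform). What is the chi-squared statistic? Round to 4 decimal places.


chi2 = sum((O-E)^2/E), E = total/4
total = 218, E = 218/4 = 54.5
(63 - 54.5)^2 / 54.5 = 72.25 / 54.5 = 289/218 ≈ 1.325688
(45 - 54.5)^2 / 54.5 = 90.25 / 54.5 = 361/218 ≈ 1.655963
(55 - 54.5)^2 / 54.5 = 0.25 / 54.5 = 1/218 ≈ 0.004587
(55 - 54.5)^2 / 54.5 = 0.25 / 54.5 = 1/218 ≈ 0.004587
chi2 = 326/109 ≈ 2.990826

2.9908


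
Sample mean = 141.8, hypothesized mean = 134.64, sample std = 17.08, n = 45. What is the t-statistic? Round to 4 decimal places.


t = (xbar - mu0) / (s/sqrt(n))
xbar - mu0 = 141.8 - 134.64 = 7.16
sqrt(45) ≈ 6.70820393
s/sqrt(n) = 17.08 / 6.70820393 ≈ 2.54613607
t = 7.16 / 2.54613607 ≈ 2.812104

2.8121


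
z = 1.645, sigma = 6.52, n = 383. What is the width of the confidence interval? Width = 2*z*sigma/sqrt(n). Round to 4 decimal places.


width = 2*z*sigma/sqrt(n)
2*z*sigma = 2 * 1.645 * 6.52 = 21.4508
sqrt(383) ≈ 19.570386
width = 21.4508 / 19.570386 ≈ 1.096085

1.0961


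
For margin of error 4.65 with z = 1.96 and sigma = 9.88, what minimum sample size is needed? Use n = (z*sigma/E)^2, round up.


z*sigma/E = 1.96 * 9.88 / 4.65 ≈ 4.164473
(z*sigma/E)^2 ≈ 17.342836
round up: n = 18

18


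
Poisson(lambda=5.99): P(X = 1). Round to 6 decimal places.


P = e^(-lam) * lam^k / k!
e^(-5.99) ≈ 0.002503664
lam^k = 5.99^1 = 5.99
k! = 1! = 1
P = 0.002503664 * 5.99 / 1 ≈ 0.014997

0.014997


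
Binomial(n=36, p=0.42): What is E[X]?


E[X] = n*p = 36 * 0.42 = 15.12

15.12


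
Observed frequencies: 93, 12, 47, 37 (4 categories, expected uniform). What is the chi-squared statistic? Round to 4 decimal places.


chi2 = sum((O-E)^2/E), E = total/4
total = 189, E = 189/4 = 47.25
(93 - 47.25)^2 / 47.25 = 2093.0625 / 47.25 = 3721/84 ≈ 44.297619
(12 - 47.25)^2 / 47.25 = 1242.5625 / 47.25 = 2209/84 ≈ 26.297619
(47 - 47.25)^2 / 47.25 = 0.0625 / 47.25 = 1/756 ≈ 0.001323
(37 - 47.25)^2 / 47.25 = 105.0625 / 47.25 = 1681/756 ≈ 2.223545
chi2 = 13763/189 ≈ 72.820106

72.8201


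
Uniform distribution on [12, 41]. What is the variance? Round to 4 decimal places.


Var = (b-a)^2 / 12
(b-a)^2 = (41 - 12)^2 = 841
Var = 841/12 ≈ 70.083333

70.0833


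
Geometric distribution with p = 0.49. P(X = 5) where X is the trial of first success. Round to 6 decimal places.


P = (1-p)^(k-1) * p
(1-p)^(k-1) = 0.51^4 = 0.06765201
P = 0.06765201 * 0.49 ≈ 0.03314948

0.033149


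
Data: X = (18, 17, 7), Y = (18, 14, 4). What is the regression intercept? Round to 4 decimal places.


a = ybar - b*xbar, where b = sum((xi-xbar)(yi-ybar)) / sum((xi-xbar)^2)
n = 3, xbar = 42/3 = 14, ybar = 36/3 = 12
Sxy = sum((xi-xbar)(yi-ybar)) = 86
Sxx = sum((xi-xbar)^2) = 74
b = Sxy / Sxx = 43/37 ≈ 1.162162
a = 12 - 1.162162 * 14 = -158/37 ≈ -4.270270

-4.2703


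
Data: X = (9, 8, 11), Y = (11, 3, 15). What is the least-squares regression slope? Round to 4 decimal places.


b = sum((xi-xbar)(yi-ybar)) / sum((xi-xbar)^2)
n = 3, xbar = 28/3 ≈ 9.333333, ybar = 29/3 ≈ 9.666667
Sxy = sum((xi-xbar)(yi-ybar)) = 52/3 ≈ 17.333333
Sxx = sum((xi-xbar)^2) = 14/3 ≈ 4.666667
b = Sxy / Sxx = 26/7 ≈ 3.714286

3.7143


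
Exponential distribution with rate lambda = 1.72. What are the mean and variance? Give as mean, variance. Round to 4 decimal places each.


mean = 1/lam, var = 1/lam^2
mean = 1 / 1.72 = 25/43 ≈ 0.581395
lam^2 = 1.72^2 = 2.9584
var = 1 / 2.9584 = 625/1849 ≈ 0.338021

0.5814, 0.3380


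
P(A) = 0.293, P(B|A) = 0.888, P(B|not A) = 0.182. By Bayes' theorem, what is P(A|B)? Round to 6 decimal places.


P(A|B) = P(B|A)*P(A) / P(B), P(B) = P(B|A)*P(A) + P(B|not A)*P(not A)
P(B|A)*P(A) = 0.888 * 0.293 = 0.260184
P(B|not A)*P(not A) = 0.182 * 0.707 = 0.128674
P(B) = 0.260184 + 0.128674 = 0.388858
P(A|B) = 0.260184 / 0.388858 ≈ 0.66909772

0.669098


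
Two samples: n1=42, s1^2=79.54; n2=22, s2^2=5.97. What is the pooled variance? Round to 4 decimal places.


sp^2 = ((n1-1)*s1^2 + (n2-1)*s2^2)/(n1+n2-2)
(n1-1)*s1^2 = 41 * 79.54 = 3261.14
(n2-1)*s2^2 = 21 * 5.97 = 125.37
numerator = 3261.14 + 125.37 = 3386.51
n1+n2-2 = 62
sp^2 = 3386.51 / 62 = 338651/6200 ≈ 54.621129

54.6211


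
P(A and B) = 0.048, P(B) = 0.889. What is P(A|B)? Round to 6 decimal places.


P(A|B) = P(A and B) / P(B) = 0.048 / 0.889 = 48/889 ≈ 0.05399325

0.053993


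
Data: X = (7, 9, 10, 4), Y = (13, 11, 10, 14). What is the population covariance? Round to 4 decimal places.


Cov = (1/n)*sum((xi-xbar)(yi-ybar))
n = 4, xbar = 30/4 = 7.5, ybar = 48/4 = 12
sum((xi-xbar)(yi-ybar)) = -14
Cov = -14 / 4 = -3.5

-3.5000


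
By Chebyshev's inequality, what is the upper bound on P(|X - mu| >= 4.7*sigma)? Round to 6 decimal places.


P <= 1/k^2
k^2 = 4.7^2 = 22.09
1/k^2 = 1 / 22.09 = 100/2209 ≈ 0.04526935

0.045269


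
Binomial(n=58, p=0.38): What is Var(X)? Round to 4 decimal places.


Var = n*p*(1-p) = 58 * 0.38 * 0.62 = 13.6648

13.6648


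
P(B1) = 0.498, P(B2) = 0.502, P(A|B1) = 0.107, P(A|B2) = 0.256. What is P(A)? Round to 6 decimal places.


P(A) = P(A|B1)*P(B1) + P(A|B2)*P(B2)
P(A|B1)*P(B1) = 0.107 * 0.498 = 0.053286
P(A|B2)*P(B2) = 0.256 * 0.502 = 0.128512
P(A) = 0.053286 + 0.128512 = 0.181798

0.181798


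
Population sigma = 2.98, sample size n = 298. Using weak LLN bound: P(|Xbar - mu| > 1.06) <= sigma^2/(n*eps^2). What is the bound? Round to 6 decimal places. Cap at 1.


bound = min(1, sigma^2/(n*eps^2))
sigma^2 = 2.98^2 = 8.8804
n*eps^2 = 298 * 1.06^2 = 298 * 1.1236 = 334.8328
sigma^2/(n*eps^2) = 8.8804 / 334.8328 = 149/5618 ≈ 0.02652189

0.026522


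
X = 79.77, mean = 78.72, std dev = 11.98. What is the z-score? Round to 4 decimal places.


z = (X - mu) / sigma
X - mu = 79.77 - 78.72 = 1.05
z = 1.05 / 11.98 = 105/1198 ≈ 0.087646

0.0876


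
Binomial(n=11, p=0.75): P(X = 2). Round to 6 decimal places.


P = C(n,k) * p^k * (1-p)^(n-k)
C(11,2) = 55
p^k = 0.75^2 = 0.5625
(1-p)^(n-k) = 0.25^9 ≈ 0.000003814697
P = 55 * 0.5625 * 0.000003814697 ≈ 0.000118

0.000118


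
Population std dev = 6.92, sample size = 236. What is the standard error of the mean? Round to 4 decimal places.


SE = sigma / sqrt(n)
sqrt(236) ≈ 15.362291
SE = 6.92 / 15.362291 ≈ 0.450454

0.4505


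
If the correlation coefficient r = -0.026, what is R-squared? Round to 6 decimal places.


R^2 = r^2 = (-0.026)^2 = 0.000676

0.000676


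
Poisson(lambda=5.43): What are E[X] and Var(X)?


E[X] = Var(X) = lambda = 5.43

5.43, 5.43


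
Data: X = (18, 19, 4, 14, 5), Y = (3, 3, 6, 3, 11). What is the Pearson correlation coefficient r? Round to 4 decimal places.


r = sum((xi-xbar)(yi-ybar)) / sqrt(sum((xi-xbar)^2) * sum((yi-ybar)^2))
n = 5, xbar = 60/5 = 12, ybar = 26/5 = 5.2
Sxy = sum((xi-xbar)(yi-ybar)) = -80
Sxx = sum((xi-xbar)^2) = 202
Syy = sum((yi-ybar)^2) = 48.8
sqrt(Sxx*Syy) ≈ 99.285447
r = Sxy / sqrt(Sxx*Syy) = -80 / 99.285447 ≈ -0.805758

-0.8058


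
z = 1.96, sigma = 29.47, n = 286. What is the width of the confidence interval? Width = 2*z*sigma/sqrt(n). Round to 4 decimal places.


width = 2*z*sigma/sqrt(n)
2*z*sigma = 2 * 1.96 * 29.47 = 115.5224
sqrt(286) ≈ 16.911535
width = 115.5224 / 16.911535 ≈ 6.830983

6.8310


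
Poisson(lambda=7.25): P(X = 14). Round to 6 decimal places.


P = e^(-lam) * lam^k / k!
e^(-7.25) ≈ 0.0007101744
lam^k = 7.25^14 ≈ 1108490797414.628653
k! = 14! = 87178291200
P = 0.0007101744 * 1108490797414.628653 / 87178291200 ≈ 0.009030

0.009030


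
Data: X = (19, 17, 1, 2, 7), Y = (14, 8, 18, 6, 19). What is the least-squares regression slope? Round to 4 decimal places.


b = sum((xi-xbar)(yi-ybar)) / sum((xi-xbar)^2)
n = 5, xbar = 46/5 = 9.2, ybar = 65/5 = 13
Sxy = sum((xi-xbar)(yi-ybar)) = -33
Sxx = sum((xi-xbar)^2) = 280.8
b = Sxy / Sxx = -55/468 ≈ -0.117521

-0.1175


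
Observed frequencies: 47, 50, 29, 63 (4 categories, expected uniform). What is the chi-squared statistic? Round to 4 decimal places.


chi2 = sum((O-E)^2/E), E = total/4
total = 189, E = 189/4 = 47.25
(47 - 47.25)^2 / 47.25 = 0.0625 / 47.25 = 1/756 ≈ 0.001323
(50 - 47.25)^2 / 47.25 = 7.5625 / 47.25 = 121/756 ≈ 0.160053
(29 - 47.25)^2 / 47.25 = 333.0625 / 47.25 = 5329/756 ≈ 7.048942
(63 - 47.25)^2 / 47.25 = 248.0625 / 47.25 = 5.25
chi2 = 785/63 ≈ 12.460317

12.4603


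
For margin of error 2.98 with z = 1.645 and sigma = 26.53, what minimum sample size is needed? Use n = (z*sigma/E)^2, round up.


z*sigma/E = 1.645 * 26.53 / 2.98 ≈ 14.644916
(z*sigma/E)^2 ≈ 214.473568
round up: n = 215

215


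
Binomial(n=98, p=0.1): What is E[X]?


E[X] = n*p = 98 * 0.1 = 9.8

9.8


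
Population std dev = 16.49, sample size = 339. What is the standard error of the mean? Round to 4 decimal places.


SE = sigma / sqrt(n)
sqrt(339) ≈ 18.411953
SE = 16.49 / 18.411953 ≈ 0.895614

0.8956


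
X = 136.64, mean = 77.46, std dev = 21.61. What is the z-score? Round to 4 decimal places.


z = (X - mu) / sigma
X - mu = 136.64 - 77.46 = 59.18
z = 59.18 / 21.61 = 5918/2161 ≈ 2.738547

2.7385


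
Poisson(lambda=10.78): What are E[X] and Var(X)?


E[X] = Var(X) = lambda = 10.78

10.78, 10.78


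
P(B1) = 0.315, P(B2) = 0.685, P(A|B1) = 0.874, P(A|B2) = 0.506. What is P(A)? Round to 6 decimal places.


P(A) = P(A|B1)*P(B1) + P(A|B2)*P(B2)
P(A|B1)*P(B1) = 0.874 * 0.315 = 0.27531
P(A|B2)*P(B2) = 0.506 * 0.685 = 0.34661
P(A) = 0.27531 + 0.34661 = 0.62192

0.621920


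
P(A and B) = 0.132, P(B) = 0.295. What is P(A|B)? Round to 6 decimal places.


P(A|B) = P(A and B) / P(B) = 0.132 / 0.295 = 132/295 ≈ 0.44745763

0.447458


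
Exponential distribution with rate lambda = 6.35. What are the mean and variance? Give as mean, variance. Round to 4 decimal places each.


mean = 1/lam, var = 1/lam^2
mean = 1 / 6.35 = 20/127 ≈ 0.157480
lam^2 = 6.35^2 = 40.3225
var = 1 / 40.3225 ≈ 0.024800

0.1575, 0.0248


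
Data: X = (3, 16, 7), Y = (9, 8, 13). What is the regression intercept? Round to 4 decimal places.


a = ybar - b*xbar, where b = sum((xi-xbar)(yi-ybar)) / sum((xi-xbar)^2)
n = 3, xbar = 26/3 ≈ 8.666667, ybar = 30/3 = 10
Sxy = sum((xi-xbar)(yi-ybar)) = -14
Sxx = sum((xi-xbar)^2) = 266/3 ≈ 88.666667
b = Sxy / Sxx = -3/19 ≈ -0.157895
a = 10 - (-0.157895) * 8.666667 = 216/19 ≈ 11.368421

11.3684


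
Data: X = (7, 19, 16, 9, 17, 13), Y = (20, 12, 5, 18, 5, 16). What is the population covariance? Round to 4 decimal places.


Cov = (1/n)*sum((xi-xbar)(yi-ybar))
n = 6, xbar = 81/6 = 13.5, ybar = 76/6 = 38/3 ≈ 12.666667
sum((xi-xbar)(yi-ybar)) = -123
Cov = -123 / 6 = -20.5

-20.5000


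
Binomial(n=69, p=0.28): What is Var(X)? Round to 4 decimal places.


Var = n*p*(1-p) = 69 * 0.28 * 0.72 = 13.9104

13.9104


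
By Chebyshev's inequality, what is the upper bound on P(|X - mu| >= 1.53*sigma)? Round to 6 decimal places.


P <= 1/k^2
k^2 = 1.53^2 = 2.3409
1/k^2 = 1 / 2.3409 ≈ 0.42718612

0.427186


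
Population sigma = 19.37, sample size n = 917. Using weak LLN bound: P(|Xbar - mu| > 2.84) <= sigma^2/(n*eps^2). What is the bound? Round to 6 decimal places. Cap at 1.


bound = min(1, sigma^2/(n*eps^2))
sigma^2 = 19.37^2 = 375.1969
n*eps^2 = 917 * 2.84^2 = 917 * 8.0656 = 7396.1552
sigma^2/(n*eps^2) = 375.1969 / 7396.1552 ≈ 0.05072864

0.050729


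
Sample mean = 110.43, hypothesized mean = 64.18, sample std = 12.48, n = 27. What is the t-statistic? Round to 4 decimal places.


t = (xbar - mu0) / (s/sqrt(n))
xbar - mu0 = 110.43 - 64.18 = 46.25
sqrt(27) ≈ 5.19615242
s/sqrt(n) = 12.48 / 5.19615242 ≈ 2.40177712
t = 46.25 / 2.40177712 ≈ 19.256574

19.2566


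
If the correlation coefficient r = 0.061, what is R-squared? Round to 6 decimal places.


R^2 = r^2 = (0.061)^2 = 0.003721

0.003721


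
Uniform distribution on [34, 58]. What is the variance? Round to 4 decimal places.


Var = (b-a)^2 / 12
(b-a)^2 = (58 - 34)^2 = 576
Var = 576/12 = 48

48.0000


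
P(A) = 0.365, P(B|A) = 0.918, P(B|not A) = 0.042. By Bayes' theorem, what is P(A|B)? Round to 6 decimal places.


P(A|B) = P(B|A)*P(A) / P(B), P(B) = P(B|A)*P(A) + P(B|not A)*P(not A)
P(B|A)*P(A) = 0.918 * 0.365 = 0.33507
P(B|not A)*P(not A) = 0.042 * 0.635 = 0.02667
P(B) = 0.33507 + 0.02667 = 0.36174
P(A|B) = 0.33507 / 0.36174 ≈ 0.92627301

0.926273


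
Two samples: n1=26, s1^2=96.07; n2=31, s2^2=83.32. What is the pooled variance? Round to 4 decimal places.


sp^2 = ((n1-1)*s1^2 + (n2-1)*s2^2)/(n1+n2-2)
(n1-1)*s1^2 = 25 * 96.07 = 2401.75
(n2-1)*s2^2 = 30 * 83.32 = 2499.6
numerator = 2401.75 + 2499.6 = 4901.35
n1+n2-2 = 55
sp^2 = 4901.35 / 55 = 98027/1100 ≈ 89.115455

89.1155


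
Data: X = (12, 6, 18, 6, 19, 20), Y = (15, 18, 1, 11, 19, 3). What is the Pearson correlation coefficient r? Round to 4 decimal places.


r = sum((xi-xbar)(yi-ybar)) / sqrt(sum((xi-xbar)^2) * sum((yi-ybar)^2))
n = 6, xbar = 81/6 = 13.5, ybar = 67/6 ≈ 11.166667
Sxy = sum((xi-xbar)(yi-ybar)) = -111.5
Sxx = sum((xi-xbar)^2) = 207.5
Syy = sum((yi-ybar)^2) = 1757/6 ≈ 292.833333
sqrt(Sxx*Syy) ≈ 246.501352
r = Sxy / sqrt(Sxx*Syy) = -111.5 / 246.501352 ≈ -0.452330

-0.4523


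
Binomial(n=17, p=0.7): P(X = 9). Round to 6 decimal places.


P = C(n,k) * p^k * (1-p)^(n-k)
C(17,9) = 24310
p^k = 0.7^9 ≈ 0.04035361
(1-p)^(n-k) = 0.3^8 = 0.00006561
P = 24310 * 0.04035361 * 0.00006561 ≈ 0.064363

0.064363


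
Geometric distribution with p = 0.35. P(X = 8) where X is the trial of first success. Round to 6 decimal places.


P = (1-p)^(k-1) * p
(1-p)^(k-1) = 0.65^7 ≈ 0.04902228
P = 0.04902228 * 0.35 ≈ 0.01715780

0.017158


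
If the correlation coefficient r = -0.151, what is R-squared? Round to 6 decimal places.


R^2 = r^2 = (-0.151)^2 = 0.022801

0.022801


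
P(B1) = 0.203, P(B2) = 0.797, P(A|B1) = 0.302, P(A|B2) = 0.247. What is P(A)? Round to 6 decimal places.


P(A) = P(A|B1)*P(B1) + P(A|B2)*P(B2)
P(A|B1)*P(B1) = 0.302 * 0.203 = 0.061306
P(A|B2)*P(B2) = 0.247 * 0.797 = 0.196859
P(A) = 0.061306 + 0.196859 = 0.258165

0.258165


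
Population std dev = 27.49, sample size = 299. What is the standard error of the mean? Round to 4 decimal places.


SE = sigma / sqrt(n)
sqrt(299) ≈ 17.291616
SE = 27.49 / 17.291616 ≈ 1.589788

1.5898


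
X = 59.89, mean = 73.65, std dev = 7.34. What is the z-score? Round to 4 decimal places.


z = (X - mu) / sigma
X - mu = 59.89 - 73.65 = -13.76
z = -13.76 / 7.34 = -688/367 ≈ -1.874659

-1.8747


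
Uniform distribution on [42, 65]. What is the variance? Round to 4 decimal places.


Var = (b-a)^2 / 12
(b-a)^2 = (65 - 42)^2 = 529
Var = 529/12 ≈ 44.083333

44.0833


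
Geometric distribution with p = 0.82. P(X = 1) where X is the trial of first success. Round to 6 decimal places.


P = (1-p)^(k-1) * p
(1-p)^(k-1) = 0.18^0 = 1
P = 1 * 0.82 = 0.82

0.820000


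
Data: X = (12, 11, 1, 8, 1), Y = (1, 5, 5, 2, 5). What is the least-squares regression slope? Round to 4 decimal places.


b = sum((xi-xbar)(yi-ybar)) / sum((xi-xbar)^2)
n = 5, xbar = 33/5 = 6.6, ybar = 18/5 = 3.6
Sxy = sum((xi-xbar)(yi-ybar)) = -25.8
Sxx = sum((xi-xbar)^2) = 113.2
b = Sxy / Sxx = -129/566 ≈ -0.227915

-0.2279


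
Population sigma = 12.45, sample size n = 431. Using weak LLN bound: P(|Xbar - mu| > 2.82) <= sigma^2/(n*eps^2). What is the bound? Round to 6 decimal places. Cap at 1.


bound = min(1, sigma^2/(n*eps^2))
sigma^2 = 12.45^2 = 155.0025
n*eps^2 = 431 * 2.82^2 = 431 * 7.9524 = 3427.4844
sigma^2/(n*eps^2) = 155.0025 / 3427.4844 ≈ 0.04522340

0.045223


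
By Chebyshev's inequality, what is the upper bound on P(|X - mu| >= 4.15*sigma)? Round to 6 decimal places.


P <= 1/k^2
k^2 = 4.15^2 = 17.2225
1/k^2 = 1 / 17.2225 = 400/6889 ≈ 0.05806358

0.058064


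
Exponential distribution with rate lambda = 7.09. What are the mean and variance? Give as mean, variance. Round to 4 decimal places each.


mean = 1/lam, var = 1/lam^2
mean = 1 / 7.09 = 100/709 ≈ 0.141044
lam^2 = 7.09^2 = 50.2681
var = 1 / 50.2681 ≈ 0.019893

0.1410, 0.0199


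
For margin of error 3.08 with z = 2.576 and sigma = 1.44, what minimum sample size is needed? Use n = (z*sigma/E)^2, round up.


z*sigma/E = 2.576 * 1.44 / 3.08 = 1656/1375 ≈ 1.204364
(z*sigma/E)^2 ≈ 1.450492
round up: n = 2

2


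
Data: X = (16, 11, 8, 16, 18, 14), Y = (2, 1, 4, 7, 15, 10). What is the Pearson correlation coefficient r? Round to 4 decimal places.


r = sum((xi-xbar)(yi-ybar)) / sqrt(sum((xi-xbar)^2) * sum((yi-ybar)^2))
n = 6, xbar = 83/6 ≈ 13.833333, ybar = 39/6 = 6.5
Sxy = sum((xi-xbar)(yi-ybar)) = 57.5
Sxx = sum((xi-xbar)^2) = 413/6 ≈ 68.833333
Syy = sum((yi-ybar)^2) = 141.5
sqrt(Sxx*Syy) ≈ 98.691016
r = Sxy / sqrt(Sxx*Syy) = 57.5 / 98.691016 ≈ 0.582626

0.5826


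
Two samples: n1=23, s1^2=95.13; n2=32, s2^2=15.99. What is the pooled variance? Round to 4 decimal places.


sp^2 = ((n1-1)*s1^2 + (n2-1)*s2^2)/(n1+n2-2)
(n1-1)*s1^2 = 22 * 95.13 = 2092.86
(n2-1)*s2^2 = 31 * 15.99 = 495.69
numerator = 2092.86 + 495.69 = 2588.55
n1+n2-2 = 53
sp^2 = 2588.55 / 53 = 51771/1060 ≈ 48.840566

48.8406


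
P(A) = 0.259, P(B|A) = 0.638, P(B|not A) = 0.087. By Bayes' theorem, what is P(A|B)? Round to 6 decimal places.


P(A|B) = P(B|A)*P(A) / P(B), P(B) = P(B|A)*P(A) + P(B|not A)*P(not A)
P(B|A)*P(A) = 0.638 * 0.259 = 0.165242
P(B|not A)*P(not A) = 0.087 * 0.741 = 0.064467
P(B) = 0.165242 + 0.064467 = 0.229709
P(A|B) = 0.165242 / 0.229709 = 5698/7921 ≈ 0.71935362

0.719354


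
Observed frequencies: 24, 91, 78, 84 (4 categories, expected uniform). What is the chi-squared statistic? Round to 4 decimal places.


chi2 = sum((O-E)^2/E), E = total/4
total = 277, E = 277/4 = 69.25
(24 - 69.25)^2 / 69.25 = 2047.5625 / 69.25 = 32761/1108 ≈ 29.567690
(91 - 69.25)^2 / 69.25 = 473.0625 / 69.25 = 7569/1108 ≈ 6.831227
(78 - 69.25)^2 / 69.25 = 76.5625 / 69.25 = 1225/1108 ≈ 1.105596
(84 - 69.25)^2 / 69.25 = 217.5625 / 69.25 = 3481/1108 ≈ 3.141697
chi2 = 11259/277 ≈ 40.646209

40.6462
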